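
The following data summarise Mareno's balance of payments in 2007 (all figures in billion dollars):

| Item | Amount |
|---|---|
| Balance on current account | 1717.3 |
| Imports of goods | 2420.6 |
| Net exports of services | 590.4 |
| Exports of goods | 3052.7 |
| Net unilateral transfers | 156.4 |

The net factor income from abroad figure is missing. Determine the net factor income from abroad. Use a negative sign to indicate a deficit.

Current account = goods balance + services balance + net primary income + net secondary income
Sum of the known components = 1378.9
Net factor income from abroad = CA - (known components) = 1717.3 - 1378.9 = 338.4

338.4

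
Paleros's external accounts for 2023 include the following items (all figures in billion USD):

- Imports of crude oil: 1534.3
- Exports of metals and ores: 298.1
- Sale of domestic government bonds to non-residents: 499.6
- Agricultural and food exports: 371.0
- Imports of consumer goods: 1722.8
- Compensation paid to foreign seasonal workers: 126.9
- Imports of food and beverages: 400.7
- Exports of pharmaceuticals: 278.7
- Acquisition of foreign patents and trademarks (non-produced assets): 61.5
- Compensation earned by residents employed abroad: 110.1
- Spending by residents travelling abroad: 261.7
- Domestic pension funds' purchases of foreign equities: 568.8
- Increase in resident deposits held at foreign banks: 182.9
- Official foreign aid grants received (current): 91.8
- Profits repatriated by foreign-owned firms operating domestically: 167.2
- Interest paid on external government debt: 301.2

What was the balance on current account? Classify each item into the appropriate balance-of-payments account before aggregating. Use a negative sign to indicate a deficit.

-3365.1

Goods: 298.1 + 371.0 - 400.7 + 278.7 - 1722.8 - 1534.3 = -2710.0
Services: -261.7
Primary income: -126.9 - 301.2 + 110.1 - 167.2 = -485.2
Secondary income: 91.8
Current account = (-2710.0) + (-261.7) + (-485.2) + 91.8 = -3365.1
(Excluded from the current account — financial account: sale of domestic government bonds to non-residents 499.6, domestic pension funds' purchases of foreign equities 568.8, increase in resident deposits held at foreign banks 182.9; capital account: acquisition of foreign patents and trademarks (non-produced assets) 61.5.)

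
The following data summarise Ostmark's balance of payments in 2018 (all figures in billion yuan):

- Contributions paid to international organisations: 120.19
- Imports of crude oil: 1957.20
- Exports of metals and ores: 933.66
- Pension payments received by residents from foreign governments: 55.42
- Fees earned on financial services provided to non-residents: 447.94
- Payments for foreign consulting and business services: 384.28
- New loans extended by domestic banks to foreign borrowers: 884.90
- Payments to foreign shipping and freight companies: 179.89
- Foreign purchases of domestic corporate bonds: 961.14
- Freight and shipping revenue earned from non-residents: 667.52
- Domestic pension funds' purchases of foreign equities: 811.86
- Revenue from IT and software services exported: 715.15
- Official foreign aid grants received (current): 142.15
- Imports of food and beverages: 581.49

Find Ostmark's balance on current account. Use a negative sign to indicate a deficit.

-261.21

Goods: -1957.20 - 581.49 + 933.66 = -1605.03
Services: -384.28 - 179.89 + 715.15 + 667.52 + 447.94 = 1266.44
Secondary income: -120.19 + 142.15 + 55.42 = 77.38
Current account = (-1605.03) + 1266.44 + 77.38 = -261.21
(Excluded from the current account — financial account: new loans extended by domestic banks to foreign borrowers 884.90, foreign purchases of domestic corporate bonds 961.14, domestic pension funds' purchases of foreign equities 811.86.)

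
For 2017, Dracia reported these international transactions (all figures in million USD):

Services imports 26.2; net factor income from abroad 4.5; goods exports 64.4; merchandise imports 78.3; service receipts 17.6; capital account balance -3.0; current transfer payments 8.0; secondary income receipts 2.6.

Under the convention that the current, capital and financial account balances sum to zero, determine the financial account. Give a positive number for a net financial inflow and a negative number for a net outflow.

Goods balance = 64.4 - 78.3 = -13.9
Services balance = 17.6 - 26.2 = -8.6
Trade balance (goods + services) = -13.9 + (-8.6) = -22.5
Net primary income = 4.5
Net secondary income = 2.6 - 8.0 = -5.4
Current account = -22.5 + 4.5 + (-5.4) = -23.4
Financial account = -(-23.4 + (-3.0)) = 26.4

26.4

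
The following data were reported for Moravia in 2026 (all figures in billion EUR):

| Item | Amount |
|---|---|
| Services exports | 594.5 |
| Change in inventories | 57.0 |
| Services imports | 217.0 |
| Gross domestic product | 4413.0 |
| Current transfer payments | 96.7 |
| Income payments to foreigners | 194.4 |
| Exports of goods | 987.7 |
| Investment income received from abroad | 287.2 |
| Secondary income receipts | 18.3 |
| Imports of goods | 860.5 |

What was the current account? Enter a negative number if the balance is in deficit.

519.1

Goods balance = 987.7 - 860.5 = 127.2
Services balance = 594.5 - 217.0 = 377.5
Trade balance (goods + services) = 127.2 + 377.5 = 504.7
Net primary income = 287.2 - 194.4 = 92.8
Net secondary income = 18.3 - 96.7 = -78.4
Current account = 504.7 + 92.8 + (-78.4) = 519.1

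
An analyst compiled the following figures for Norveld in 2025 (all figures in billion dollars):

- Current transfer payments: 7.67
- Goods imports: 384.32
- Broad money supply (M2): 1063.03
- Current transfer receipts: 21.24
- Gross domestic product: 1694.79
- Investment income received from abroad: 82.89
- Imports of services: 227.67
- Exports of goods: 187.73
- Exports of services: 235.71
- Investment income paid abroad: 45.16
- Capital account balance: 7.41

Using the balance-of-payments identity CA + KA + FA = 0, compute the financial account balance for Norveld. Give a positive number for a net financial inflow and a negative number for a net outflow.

129.84

Goods balance = 187.73 - 384.32 = -196.59
Services balance = 235.71 - 227.67 = 8.04
Trade balance (goods + services) = -196.59 + 8.04 = -188.55
Net primary income = 82.89 - 45.16 = 37.73
Net secondary income = 21.24 - 7.67 = 13.57
Current account = -188.55 + 37.73 + 13.57 = -137.25
Financial account = -(-137.25 + 7.41) = 129.84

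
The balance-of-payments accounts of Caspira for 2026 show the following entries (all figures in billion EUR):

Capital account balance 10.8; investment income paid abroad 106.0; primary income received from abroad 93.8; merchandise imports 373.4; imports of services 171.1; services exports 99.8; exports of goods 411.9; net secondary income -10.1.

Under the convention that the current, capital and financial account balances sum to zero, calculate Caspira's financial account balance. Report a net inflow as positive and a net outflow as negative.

44.3

Goods balance = 411.9 - 373.4 = 38.5
Services balance = 99.8 - 171.1 = -71.3
Trade balance (goods + services) = 38.5 + (-71.3) = -32.8
Net primary income = 93.8 - 106.0 = -12.2
Net secondary income = -10.1
Current account = -32.8 + (-12.2) + (-10.1) = -55.1
Financial account = -(-55.1 + 10.8) = 44.3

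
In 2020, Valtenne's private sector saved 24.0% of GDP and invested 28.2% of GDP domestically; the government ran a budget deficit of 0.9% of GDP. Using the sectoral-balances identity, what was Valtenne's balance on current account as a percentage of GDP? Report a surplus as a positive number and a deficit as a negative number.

By the sectoral-balances identity, CA = (S_private - I) + (T - G).
Private balance = 24.0 - 28.2 = -4.2
Government balance (T - G) = -0.9
CA = -4.2 + (-0.9) = -5.1

-5.1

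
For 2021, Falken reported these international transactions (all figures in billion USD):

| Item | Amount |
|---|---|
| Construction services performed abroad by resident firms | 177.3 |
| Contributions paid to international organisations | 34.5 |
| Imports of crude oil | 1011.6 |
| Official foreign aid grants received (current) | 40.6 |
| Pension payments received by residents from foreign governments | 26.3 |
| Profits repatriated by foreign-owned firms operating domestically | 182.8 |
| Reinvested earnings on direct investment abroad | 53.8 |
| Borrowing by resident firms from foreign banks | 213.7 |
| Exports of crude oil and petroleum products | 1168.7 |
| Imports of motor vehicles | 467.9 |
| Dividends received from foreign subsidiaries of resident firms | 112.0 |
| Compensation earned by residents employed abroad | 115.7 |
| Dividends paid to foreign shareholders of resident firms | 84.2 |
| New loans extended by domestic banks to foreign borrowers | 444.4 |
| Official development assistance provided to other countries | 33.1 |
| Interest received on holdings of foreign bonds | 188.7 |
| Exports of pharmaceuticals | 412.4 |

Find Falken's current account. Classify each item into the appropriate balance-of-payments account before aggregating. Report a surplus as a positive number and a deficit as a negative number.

Goods: -1011.6 + 412.4 + 1168.7 - 467.9 = 101.6
Services: 177.3
Primary income: 112.0 + 115.7 - 84.2 - 182.8 + 188.7 + 53.8 = 203.2
Secondary income: 40.6 - 34.5 + 26.3 - 33.1 = -0.7
Current account = 101.6 + 177.3 + 203.2 + (-0.7) = 481.4
(Excluded from the current account — financial account: borrowing by resident firms from foreign banks 213.7, new loans extended by domestic banks to foreign borrowers 444.4.)

481.4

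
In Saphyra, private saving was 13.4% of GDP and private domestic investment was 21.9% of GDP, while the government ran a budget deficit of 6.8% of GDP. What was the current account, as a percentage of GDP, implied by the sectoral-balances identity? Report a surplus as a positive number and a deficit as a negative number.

By the sectoral-balances identity, CA = (S_private - I) + (T - G).
Private balance = 13.4 - 21.9 = -8.5
Government balance (T - G) = -6.8
CA = -8.5 + (-6.8) = -15.3

-15.3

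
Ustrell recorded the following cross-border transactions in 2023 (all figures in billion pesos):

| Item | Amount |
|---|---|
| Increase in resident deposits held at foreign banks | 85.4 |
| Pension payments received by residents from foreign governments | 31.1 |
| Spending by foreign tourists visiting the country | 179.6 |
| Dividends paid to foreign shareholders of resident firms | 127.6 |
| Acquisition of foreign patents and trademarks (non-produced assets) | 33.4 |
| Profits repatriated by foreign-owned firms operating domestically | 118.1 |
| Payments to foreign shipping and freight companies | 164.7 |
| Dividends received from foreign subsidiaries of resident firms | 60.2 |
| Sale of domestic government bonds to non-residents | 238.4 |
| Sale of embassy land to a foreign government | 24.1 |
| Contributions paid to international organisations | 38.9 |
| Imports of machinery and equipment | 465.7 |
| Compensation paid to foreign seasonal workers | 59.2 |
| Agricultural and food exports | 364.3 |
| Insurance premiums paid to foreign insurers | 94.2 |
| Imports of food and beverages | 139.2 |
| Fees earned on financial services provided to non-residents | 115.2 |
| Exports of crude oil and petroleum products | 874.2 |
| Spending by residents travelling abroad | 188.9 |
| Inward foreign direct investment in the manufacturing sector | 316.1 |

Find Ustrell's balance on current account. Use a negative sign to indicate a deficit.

228.1

Goods: -139.2 + 874.2 - 465.7 + 364.3 = 633.6
Services: -94.2 - 164.7 + 115.2 - 188.9 + 179.6 = -153.0
Primary income: -118.1 - 127.6 + 60.2 - 59.2 = -244.7
Secondary income: 31.1 - 38.9 = -7.8
Current account = 633.6 + (-153.0) + (-244.7) + (-7.8) = 228.1
(Excluded from the current account — financial account: increase in resident deposits held at foreign banks 85.4, sale of domestic government bonds to non-residents 238.4, inward foreign direct investment in the manufacturing sector 316.1; capital account: acquisition of foreign patents and trademarks (non-produced assets) 33.4, sale of embassy land to a foreign government 24.1.)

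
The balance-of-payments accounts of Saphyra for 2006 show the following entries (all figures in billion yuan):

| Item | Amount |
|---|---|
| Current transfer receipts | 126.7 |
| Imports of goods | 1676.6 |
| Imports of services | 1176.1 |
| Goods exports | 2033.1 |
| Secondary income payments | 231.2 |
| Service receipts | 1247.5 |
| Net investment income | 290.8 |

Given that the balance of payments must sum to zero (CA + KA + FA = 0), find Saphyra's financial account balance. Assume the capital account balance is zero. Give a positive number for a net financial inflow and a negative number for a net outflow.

Goods balance = 2033.1 - 1676.6 = 356.5
Services balance = 1247.5 - 1176.1 = 71.4
Trade balance (goods + services) = 356.5 + 71.4 = 427.9
Net primary income = 290.8
Net secondary income = 126.7 - 231.2 = -104.5
Current account = 427.9 + 290.8 + (-104.5) = 614.2
Financial account = -(614.2) = -614.2

-614.2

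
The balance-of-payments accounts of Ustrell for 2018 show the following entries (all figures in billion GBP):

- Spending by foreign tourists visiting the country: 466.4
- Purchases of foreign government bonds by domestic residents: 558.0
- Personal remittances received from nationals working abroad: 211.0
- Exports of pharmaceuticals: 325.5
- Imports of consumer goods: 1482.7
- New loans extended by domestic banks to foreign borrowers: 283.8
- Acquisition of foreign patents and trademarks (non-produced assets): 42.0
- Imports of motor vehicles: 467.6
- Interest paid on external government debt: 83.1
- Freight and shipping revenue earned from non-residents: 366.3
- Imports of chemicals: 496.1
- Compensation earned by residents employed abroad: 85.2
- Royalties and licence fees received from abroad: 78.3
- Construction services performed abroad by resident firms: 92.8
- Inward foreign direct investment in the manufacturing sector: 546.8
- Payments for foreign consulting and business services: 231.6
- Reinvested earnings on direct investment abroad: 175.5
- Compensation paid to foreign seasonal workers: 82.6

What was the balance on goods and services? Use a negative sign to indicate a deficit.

-1348.7

Goods: -1482.7 - 496.1 + 325.5 - 467.6 = -2120.9
Services: -231.6 + 78.3 + 366.3 + 92.8 + 466.4 = 772.2
Trade balance = -2120.9 + 772.2 = -1348.7
(Excluded from the trade balance — financial account: purchases of foreign government bonds by domestic residents 558.0, new loans extended by domestic banks to foreign borrowers 283.8, inward foreign direct investment in the manufacturing sector 546.8; secondary income: personal remittances received from nationals working abroad 211.0; capital account: acquisition of foreign patents and trademarks (non-produced assets) 42.0; primary income: interest paid on external government debt 83.1, compensation earned by residents employed abroad 85.2, reinvested earnings on direct investment abroad 175.5, compensation paid to foreign seasonal workers 82.6.)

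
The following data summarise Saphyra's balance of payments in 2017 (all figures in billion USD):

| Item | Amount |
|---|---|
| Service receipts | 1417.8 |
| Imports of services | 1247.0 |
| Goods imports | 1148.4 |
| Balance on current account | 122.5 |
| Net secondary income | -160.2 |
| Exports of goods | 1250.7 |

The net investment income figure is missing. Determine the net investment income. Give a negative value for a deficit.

Current account = goods balance + services balance + net primary income + net secondary income
Sum of the known components = 112.9
Net investment income = CA - (known components) = 122.5 - 112.9 = 9.6

9.6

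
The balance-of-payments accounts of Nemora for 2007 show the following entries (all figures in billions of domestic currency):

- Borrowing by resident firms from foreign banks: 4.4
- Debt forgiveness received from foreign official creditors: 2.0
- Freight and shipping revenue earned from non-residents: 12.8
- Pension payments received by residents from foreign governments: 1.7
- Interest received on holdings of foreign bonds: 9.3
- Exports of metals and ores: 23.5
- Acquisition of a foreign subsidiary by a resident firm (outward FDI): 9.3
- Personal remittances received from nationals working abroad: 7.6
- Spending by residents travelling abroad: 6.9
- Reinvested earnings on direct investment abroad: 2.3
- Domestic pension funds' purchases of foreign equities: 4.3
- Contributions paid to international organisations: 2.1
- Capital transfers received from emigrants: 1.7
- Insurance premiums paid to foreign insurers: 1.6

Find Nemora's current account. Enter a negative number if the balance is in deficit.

Goods: 23.5
Services: -1.6 - 6.9 + 12.8 = 4.3
Primary income: 9.3 + 2.3 = 11.6
Secondary income: -2.1 + 7.6 + 1.7 = 7.2
Current account = 23.5 + 4.3 + 11.6 + 7.2 = 46.6
(Excluded from the current account — financial account: borrowing by resident firms from foreign banks 4.4, acquisition of a foreign subsidiary by a resident firm (outward FDI) 9.3, domestic pension funds' purchases of foreign equities 4.3; capital account: debt forgiveness received from foreign official creditors 2.0, capital transfers received from emigrants 1.7.)

46.6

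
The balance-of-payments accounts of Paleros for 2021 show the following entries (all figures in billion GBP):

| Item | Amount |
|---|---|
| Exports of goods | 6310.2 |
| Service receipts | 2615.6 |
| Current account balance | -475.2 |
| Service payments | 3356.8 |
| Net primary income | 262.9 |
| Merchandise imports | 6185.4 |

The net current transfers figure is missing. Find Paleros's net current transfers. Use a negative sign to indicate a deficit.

Current account = goods balance + services balance + net primary income + net secondary income
Sum of the known components = -353.5
Net current transfers = CA - (known components) = -475.2 - (-353.5) = -121.7

-121.7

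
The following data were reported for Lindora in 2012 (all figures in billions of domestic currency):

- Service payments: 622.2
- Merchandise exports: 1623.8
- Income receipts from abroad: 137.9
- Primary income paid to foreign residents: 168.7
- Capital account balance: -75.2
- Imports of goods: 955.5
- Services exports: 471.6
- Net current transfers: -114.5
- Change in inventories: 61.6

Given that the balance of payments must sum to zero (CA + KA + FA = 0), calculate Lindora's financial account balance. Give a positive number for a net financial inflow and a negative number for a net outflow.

-297.2

Goods balance = 1623.8 - 955.5 = 668.3
Services balance = 471.6 - 622.2 = -150.6
Trade balance (goods + services) = 668.3 + (-150.6) = 517.7
Net primary income = 137.9 - 168.7 = -30.8
Net secondary income = -114.5
Current account = 517.7 + (-30.8) + (-114.5) = 372.4
Financial account = -(372.4 + (-75.2)) = -297.2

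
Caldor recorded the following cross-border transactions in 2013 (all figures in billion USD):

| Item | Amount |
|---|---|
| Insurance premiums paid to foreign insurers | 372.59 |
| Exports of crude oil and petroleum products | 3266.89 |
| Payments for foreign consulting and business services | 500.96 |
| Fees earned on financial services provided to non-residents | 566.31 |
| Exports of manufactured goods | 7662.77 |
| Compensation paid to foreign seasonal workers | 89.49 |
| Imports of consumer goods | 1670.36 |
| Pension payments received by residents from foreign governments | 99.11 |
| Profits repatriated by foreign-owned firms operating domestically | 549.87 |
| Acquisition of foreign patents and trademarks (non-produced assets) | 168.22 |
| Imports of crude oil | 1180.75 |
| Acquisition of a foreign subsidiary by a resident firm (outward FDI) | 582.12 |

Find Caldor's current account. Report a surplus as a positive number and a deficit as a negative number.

7231.06

Goods: 3266.89 + 7662.77 - 1180.75 - 1670.36 = 8078.55
Services: 566.31 - 372.59 - 500.96 = -307.24
Primary income: -89.49 - 549.87 = -639.36
Secondary income: 99.11
Current account = 8078.55 + (-307.24) + (-639.36) + 99.11 = 7231.06
(Excluded from the current account — capital account: acquisition of foreign patents and trademarks (non-produced assets) 168.22; financial account: acquisition of a foreign subsidiary by a resident firm (outward FDI) 582.12.)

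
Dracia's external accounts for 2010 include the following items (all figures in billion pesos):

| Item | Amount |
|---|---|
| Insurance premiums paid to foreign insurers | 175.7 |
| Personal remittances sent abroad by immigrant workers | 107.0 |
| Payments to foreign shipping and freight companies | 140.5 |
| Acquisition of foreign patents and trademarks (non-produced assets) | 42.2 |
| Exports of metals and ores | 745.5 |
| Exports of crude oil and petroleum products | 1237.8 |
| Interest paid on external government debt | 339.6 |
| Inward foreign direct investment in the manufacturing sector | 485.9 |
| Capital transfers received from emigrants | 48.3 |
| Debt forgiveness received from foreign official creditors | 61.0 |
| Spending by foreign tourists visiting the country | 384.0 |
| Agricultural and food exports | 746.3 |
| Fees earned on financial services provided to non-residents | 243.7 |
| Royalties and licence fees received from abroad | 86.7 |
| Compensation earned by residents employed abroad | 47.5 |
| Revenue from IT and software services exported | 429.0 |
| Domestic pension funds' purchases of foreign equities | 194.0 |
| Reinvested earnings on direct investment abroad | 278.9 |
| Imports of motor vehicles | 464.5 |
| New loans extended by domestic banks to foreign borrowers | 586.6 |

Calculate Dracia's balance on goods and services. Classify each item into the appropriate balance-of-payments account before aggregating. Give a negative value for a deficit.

Goods: -464.5 + 746.3 + 1237.8 + 745.5 = 2265.1
Services: 384.0 + 429.0 - 140.5 - 175.7 + 86.7 + 243.7 = 827.2
Trade balance = 2265.1 + 827.2 = 3092.3
(Excluded from the trade balance — secondary income: personal remittances sent abroad by immigrant workers 107.0; capital account: acquisition of foreign patents and trademarks (non-produced assets) 42.2, capital transfers received from emigrants 48.3, debt forgiveness received from foreign official creditors 61.0; primary income: interest paid on external government debt 339.6, compensation earned by residents employed abroad 47.5, reinvested earnings on direct investment abroad 278.9; financial account: inward foreign direct investment in the manufacturing sector 485.9, domestic pension funds' purchases of foreign equities 194.0, new loans extended by domestic banks to foreign borrowers 586.6.)

3092.3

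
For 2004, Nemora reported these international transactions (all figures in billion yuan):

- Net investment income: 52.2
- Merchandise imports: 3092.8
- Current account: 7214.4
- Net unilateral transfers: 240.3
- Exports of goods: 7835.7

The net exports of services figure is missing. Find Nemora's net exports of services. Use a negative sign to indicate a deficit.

2179.0

Current account = goods balance + services balance + net primary income + net secondary income
Sum of the known components = 5035.4
Net exports of services = CA - (known components) = 7214.4 - 5035.4 = 2179.0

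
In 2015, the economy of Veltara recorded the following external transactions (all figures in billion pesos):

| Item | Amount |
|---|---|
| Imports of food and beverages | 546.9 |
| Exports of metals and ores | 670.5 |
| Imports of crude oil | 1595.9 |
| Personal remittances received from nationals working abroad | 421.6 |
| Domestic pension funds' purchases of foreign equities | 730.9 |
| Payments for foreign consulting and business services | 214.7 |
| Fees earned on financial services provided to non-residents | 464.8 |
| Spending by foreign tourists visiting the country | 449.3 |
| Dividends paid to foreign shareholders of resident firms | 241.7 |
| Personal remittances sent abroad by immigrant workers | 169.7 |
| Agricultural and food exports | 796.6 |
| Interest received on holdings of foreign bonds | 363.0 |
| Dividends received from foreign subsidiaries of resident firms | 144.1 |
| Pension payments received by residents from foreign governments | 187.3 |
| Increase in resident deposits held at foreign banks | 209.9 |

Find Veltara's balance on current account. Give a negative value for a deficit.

Goods: -1595.9 + 670.5 - 546.9 + 796.6 = -675.7
Services: -214.7 + 449.3 + 464.8 = 699.4
Primary income: 144.1 + 363.0 - 241.7 = 265.4
Secondary income: -169.7 + 187.3 + 421.6 = 439.2
Current account = (-675.7) + 699.4 + 265.4 + 439.2 = 728.3
(Excluded from the current account — financial account: domestic pension funds' purchases of foreign equities 730.9, increase in resident deposits held at foreign banks 209.9.)

728.3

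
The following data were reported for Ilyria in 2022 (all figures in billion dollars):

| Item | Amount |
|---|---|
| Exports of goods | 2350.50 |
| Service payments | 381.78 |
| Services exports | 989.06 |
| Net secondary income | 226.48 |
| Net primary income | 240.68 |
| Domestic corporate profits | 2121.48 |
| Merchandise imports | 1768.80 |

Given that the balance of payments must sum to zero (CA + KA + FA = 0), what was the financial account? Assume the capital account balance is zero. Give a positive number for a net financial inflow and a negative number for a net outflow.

Goods balance = 2350.50 - 1768.80 = 581.70
Services balance = 989.06 - 381.78 = 607.28
Trade balance (goods + services) = 581.70 + 607.28 = 1188.98
Net primary income = 240.68
Net secondary income = 226.48
Current account = 1188.98 + 240.68 + 226.48 = 1656.14
Financial account = -(1656.14) = -1656.14

-1656.14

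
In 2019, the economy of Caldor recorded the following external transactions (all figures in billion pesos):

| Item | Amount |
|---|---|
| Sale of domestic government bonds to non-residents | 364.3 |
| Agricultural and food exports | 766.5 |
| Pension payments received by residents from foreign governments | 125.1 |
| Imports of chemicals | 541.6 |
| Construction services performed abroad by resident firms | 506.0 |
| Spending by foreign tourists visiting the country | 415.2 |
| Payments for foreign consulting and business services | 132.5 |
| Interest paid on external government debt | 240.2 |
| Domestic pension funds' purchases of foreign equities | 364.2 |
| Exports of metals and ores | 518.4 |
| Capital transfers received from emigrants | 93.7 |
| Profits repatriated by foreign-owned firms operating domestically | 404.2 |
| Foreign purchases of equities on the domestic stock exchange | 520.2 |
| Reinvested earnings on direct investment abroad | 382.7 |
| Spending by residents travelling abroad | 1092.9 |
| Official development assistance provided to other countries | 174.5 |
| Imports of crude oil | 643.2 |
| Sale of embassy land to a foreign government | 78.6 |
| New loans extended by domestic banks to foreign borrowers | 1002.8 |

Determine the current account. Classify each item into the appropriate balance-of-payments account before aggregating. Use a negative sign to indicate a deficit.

Goods: 766.5 - 643.2 - 541.6 + 518.4 = 100.1
Services: -1092.9 + 415.2 - 132.5 + 506.0 = -304.2
Primary income: -240.2 + 382.7 - 404.2 = -261.7
Secondary income: -174.5 + 125.1 = -49.4
Current account = 100.1 + (-304.2) + (-261.7) + (-49.4) = -515.2
(Excluded from the current account — financial account: sale of domestic government bonds to non-residents 364.3, domestic pension funds' purchases of foreign equities 364.2, foreign purchases of equities on the domestic stock exchange 520.2, new loans extended by domestic banks to foreign borrowers 1002.8; capital account: capital transfers received from emigrants 93.7, sale of embassy land to a foreign government 78.6.)

-515.2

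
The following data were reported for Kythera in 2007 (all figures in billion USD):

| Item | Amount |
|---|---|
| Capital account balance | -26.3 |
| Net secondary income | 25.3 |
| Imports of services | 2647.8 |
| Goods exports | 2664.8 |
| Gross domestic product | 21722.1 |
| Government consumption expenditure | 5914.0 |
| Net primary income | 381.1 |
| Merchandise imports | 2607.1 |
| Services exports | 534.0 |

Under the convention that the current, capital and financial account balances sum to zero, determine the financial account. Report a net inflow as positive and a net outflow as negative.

1676.0

Goods balance = 2664.8 - 2607.1 = 57.7
Services balance = 534.0 - 2647.8 = -2113.8
Trade balance (goods + services) = 57.7 + (-2113.8) = -2056.1
Net primary income = 381.1
Net secondary income = 25.3
Current account = -2056.1 + 381.1 + 25.3 = -1649.7
Financial account = -(-1649.7 + (-26.3)) = 1676.0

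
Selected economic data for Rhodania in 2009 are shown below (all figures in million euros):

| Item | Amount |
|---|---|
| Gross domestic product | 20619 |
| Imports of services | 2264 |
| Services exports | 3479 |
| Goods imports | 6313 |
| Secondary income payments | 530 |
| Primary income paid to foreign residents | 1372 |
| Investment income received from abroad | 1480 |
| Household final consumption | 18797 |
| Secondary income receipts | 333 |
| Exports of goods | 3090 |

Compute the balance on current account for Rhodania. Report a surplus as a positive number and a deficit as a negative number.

Goods balance = 3090 - 6313 = -3223
Services balance = 3479 - 2264 = 1215
Trade balance (goods + services) = -3223 + 1215 = -2008
Net primary income = 1480 - 1372 = 108
Net secondary income = 333 - 530 = -197
Current account = -2008 + 108 + (-197) = -2097

-2097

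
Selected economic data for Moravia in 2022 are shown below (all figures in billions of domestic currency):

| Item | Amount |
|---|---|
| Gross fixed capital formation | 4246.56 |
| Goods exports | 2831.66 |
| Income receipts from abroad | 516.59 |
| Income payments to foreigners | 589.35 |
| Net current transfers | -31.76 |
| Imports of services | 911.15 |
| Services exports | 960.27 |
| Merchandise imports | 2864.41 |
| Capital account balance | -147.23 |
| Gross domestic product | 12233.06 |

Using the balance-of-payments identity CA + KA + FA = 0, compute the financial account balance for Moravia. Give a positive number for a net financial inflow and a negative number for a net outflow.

Goods balance = 2831.66 - 2864.41 = -32.75
Services balance = 960.27 - 911.15 = 49.12
Trade balance (goods + services) = -32.75 + 49.12 = 16.37
Net primary income = 516.59 - 589.35 = -72.76
Net secondary income = -31.76
Current account = 16.37 + (-72.76) + (-31.76) = -88.15
Financial account = -(-88.15 + (-147.23)) = 235.38

235.38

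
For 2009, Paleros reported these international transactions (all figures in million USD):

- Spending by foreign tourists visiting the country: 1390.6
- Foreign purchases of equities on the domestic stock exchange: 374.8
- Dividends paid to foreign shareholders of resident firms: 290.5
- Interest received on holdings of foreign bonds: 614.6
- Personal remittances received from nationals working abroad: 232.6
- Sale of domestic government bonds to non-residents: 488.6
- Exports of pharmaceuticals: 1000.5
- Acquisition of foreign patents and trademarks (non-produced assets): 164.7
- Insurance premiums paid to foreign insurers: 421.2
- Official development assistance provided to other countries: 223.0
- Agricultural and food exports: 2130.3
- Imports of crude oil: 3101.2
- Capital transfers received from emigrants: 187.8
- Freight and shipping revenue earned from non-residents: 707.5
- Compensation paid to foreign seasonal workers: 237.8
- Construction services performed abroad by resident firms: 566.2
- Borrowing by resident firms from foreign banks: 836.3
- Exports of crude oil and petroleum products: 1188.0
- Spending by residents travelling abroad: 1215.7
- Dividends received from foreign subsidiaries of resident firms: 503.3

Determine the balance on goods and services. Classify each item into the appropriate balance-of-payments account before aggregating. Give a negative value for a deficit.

Goods: 1000.5 + 2130.3 - 3101.2 + 1188.0 = 1217.6
Services: -1215.7 + 707.5 - 421.2 + 566.2 + 1390.6 = 1027.4
Trade balance = 1217.6 + 1027.4 = 2245.0
(Excluded from the trade balance — financial account: foreign purchases of equities on the domestic stock exchange 374.8, sale of domestic government bonds to non-residents 488.6, borrowing by resident firms from foreign banks 836.3; primary income: dividends paid to foreign shareholders of resident firms 290.5, interest received on holdings of foreign bonds 614.6, compensation paid to foreign seasonal workers 237.8, dividends received from foreign subsidiaries of resident firms 503.3; secondary income: personal remittances received from nationals working abroad 232.6, official development assistance provided to other countries 223.0; capital account: acquisition of foreign patents and trademarks (non-produced assets) 164.7, capital transfers received from emigrants 187.8.)

2245.0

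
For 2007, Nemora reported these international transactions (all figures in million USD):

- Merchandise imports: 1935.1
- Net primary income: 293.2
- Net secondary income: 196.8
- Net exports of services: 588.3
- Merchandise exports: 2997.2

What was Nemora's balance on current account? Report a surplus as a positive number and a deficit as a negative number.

Goods balance = 2997.2 - 1935.1 = 1062.1
Services balance = 588.3
Trade balance (goods + services) = 1062.1 + 588.3 = 1650.4
Net primary income = 293.2
Net secondary income = 196.8
Current account = 1650.4 + 293.2 + 196.8 = 2140.4

2140.4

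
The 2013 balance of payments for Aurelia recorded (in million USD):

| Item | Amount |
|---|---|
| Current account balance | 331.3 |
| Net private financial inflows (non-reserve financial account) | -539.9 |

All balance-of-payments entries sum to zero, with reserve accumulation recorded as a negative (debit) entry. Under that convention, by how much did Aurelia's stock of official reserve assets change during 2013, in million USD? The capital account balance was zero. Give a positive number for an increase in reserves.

Official reserve transactions balance = -(331.3 + (-539.9)) = 208.6
An accumulation of reserves is recorded as a debit (negative entry), so the change in the stock of reserves is the negative of that balance.
Change in official reserves = -(208.6) = -208.6

-208.6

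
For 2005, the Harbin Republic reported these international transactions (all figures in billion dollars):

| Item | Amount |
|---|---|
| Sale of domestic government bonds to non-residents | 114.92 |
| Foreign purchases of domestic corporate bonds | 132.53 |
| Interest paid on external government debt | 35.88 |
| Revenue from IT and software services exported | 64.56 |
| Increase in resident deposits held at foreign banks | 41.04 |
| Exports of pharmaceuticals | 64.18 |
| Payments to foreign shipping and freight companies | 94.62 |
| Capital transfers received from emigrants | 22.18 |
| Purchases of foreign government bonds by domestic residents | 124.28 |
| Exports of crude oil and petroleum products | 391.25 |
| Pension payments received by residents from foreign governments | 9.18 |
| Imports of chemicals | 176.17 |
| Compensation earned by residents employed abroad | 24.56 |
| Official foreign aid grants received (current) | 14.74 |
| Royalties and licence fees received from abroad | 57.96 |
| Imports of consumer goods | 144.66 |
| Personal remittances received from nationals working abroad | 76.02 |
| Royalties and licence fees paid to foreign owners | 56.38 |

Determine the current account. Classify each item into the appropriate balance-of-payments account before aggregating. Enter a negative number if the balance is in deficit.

Goods: -144.66 + 64.18 - 176.17 + 391.25 = 134.60
Services: -56.38 + 57.96 - 94.62 + 64.56 = -28.48
Primary income: 24.56 - 35.88 = -11.32
Secondary income: 14.74 + 9.18 + 76.02 = 99.94
Current account = 134.60 + (-28.48) + (-11.32) + 99.94 = 194.74
(Excluded from the current account — financial account: sale of domestic government bonds to non-residents 114.92, foreign purchases of domestic corporate bonds 132.53, increase in resident deposits held at foreign banks 41.04, purchases of foreign government bonds by domestic residents 124.28; capital account: capital transfers received from emigrants 22.18.)

194.74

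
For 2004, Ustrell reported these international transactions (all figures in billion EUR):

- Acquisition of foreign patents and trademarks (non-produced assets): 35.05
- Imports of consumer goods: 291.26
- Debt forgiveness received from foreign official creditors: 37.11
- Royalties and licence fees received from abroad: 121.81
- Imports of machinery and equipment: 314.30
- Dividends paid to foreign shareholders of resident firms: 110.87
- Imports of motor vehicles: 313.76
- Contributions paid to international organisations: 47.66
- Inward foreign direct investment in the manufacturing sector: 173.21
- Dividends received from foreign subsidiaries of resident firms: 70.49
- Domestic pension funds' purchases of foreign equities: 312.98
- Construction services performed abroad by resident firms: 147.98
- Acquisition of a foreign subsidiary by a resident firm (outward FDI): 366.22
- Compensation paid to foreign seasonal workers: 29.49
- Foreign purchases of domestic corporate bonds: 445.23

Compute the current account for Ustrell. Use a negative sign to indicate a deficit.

Goods: -314.30 - 291.26 - 313.76 = -919.32
Services: 147.98 + 121.81 = 269.79
Primary income: -110.87 - 29.49 + 70.49 = -69.87
Secondary income: -47.66
Current account = (-919.32) + 269.79 + (-69.87) + (-47.66) = -767.06
(Excluded from the current account — capital account: acquisition of foreign patents and trademarks (non-produced assets) 35.05, debt forgiveness received from foreign official creditors 37.11; financial account: inward foreign direct investment in the manufacturing sector 173.21, domestic pension funds' purchases of foreign equities 312.98, acquisition of a foreign subsidiary by a resident firm (outward FDI) 366.22, foreign purchases of domestic corporate bonds 445.23.)

-767.06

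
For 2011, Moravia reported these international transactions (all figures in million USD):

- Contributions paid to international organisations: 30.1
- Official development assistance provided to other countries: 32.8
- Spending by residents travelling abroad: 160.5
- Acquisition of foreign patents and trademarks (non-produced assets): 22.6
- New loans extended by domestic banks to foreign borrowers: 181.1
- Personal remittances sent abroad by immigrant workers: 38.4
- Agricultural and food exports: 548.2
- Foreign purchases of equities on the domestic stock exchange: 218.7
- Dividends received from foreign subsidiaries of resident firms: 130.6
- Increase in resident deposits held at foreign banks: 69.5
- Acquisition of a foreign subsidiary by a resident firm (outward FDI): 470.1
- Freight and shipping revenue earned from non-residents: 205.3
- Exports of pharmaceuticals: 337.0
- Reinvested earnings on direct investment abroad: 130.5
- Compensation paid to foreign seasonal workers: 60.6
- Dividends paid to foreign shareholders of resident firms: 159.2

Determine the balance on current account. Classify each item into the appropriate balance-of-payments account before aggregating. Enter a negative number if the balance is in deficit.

870.0

Goods: 548.2 + 337.0 = 885.2
Services: -160.5 + 205.3 = 44.8
Primary income: 130.6 - 159.2 + 130.5 - 60.6 = 41.3
Secondary income: -32.8 - 30.1 - 38.4 = -101.3
Current account = 885.2 + 44.8 + 41.3 + (-101.3) = 870.0
(Excluded from the current account — capital account: acquisition of foreign patents and trademarks (non-produced assets) 22.6; financial account: new loans extended by domestic banks to foreign borrowers 181.1, foreign purchases of equities on the domestic stock exchange 218.7, increase in resident deposits held at foreign banks 69.5, acquisition of a foreign subsidiary by a resident firm (outward FDI) 470.1.)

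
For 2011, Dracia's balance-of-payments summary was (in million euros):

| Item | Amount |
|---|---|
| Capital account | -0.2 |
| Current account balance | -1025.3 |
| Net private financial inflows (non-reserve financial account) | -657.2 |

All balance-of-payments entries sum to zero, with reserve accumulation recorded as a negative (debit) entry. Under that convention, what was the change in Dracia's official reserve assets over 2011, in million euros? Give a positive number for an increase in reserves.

Official reserve transactions balance = -((-1025.3) + (-0.2) + (-657.2)) = 1682.7
An accumulation of reserves is recorded as a debit (negative entry), so the change in the stock of reserves is the negative of that balance.
Change in official reserves = -(1682.7) = -1682.7

-1682.7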